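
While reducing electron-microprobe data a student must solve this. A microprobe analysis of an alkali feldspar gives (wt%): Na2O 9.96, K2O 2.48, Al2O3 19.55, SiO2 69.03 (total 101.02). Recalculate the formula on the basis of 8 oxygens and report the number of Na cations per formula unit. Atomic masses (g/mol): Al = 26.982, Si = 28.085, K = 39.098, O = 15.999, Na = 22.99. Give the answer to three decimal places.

9.96 wt% Na2O ÷ 61.979 g/mol = 0.16070 mol, giving 0.32140 Na and 0.16070 O.
2.48 wt% K2O ÷ 94.195 g/mol = 0.02633 mol, giving 0.05266 K and 0.02633 O.
19.55 wt% Al2O3 ÷ 101.961 g/mol = 0.19174 mol, giving 0.38348 Al and 0.57522 O.
69.03 wt% SiO2 ÷ 60.083 g/mol = 1.14891 mol, giving 1.14891 Si and 2.29782 O.
Oxygen sums to 3.06007; scaling by 8/3.06007 = 2.61432 puts the formula on 8 O.
Na: 0.32140 × 2.61432 = 0.840 atoms per formula unit.

0.840 Na apfu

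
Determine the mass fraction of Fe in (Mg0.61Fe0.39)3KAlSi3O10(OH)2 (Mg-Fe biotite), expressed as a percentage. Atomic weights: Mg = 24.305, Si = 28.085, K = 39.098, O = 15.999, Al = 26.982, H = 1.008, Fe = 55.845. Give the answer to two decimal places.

Formula mass = 1.83·24.305 + 1.17·55.845 + 1·39.098 + 1·26.982 + 3·28.085 + 12·15.999 + 2·1.008 = 454.156 g/mol, of which 65.339 g is Fe.
So Fe makes up 65.339/454.156 = 0.1439 of the mass, i.e. 14.39%.

14.39 mass %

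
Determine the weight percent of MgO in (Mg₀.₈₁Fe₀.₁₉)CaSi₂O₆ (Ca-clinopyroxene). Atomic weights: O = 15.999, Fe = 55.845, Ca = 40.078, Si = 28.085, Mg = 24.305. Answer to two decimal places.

14.67 wt%

Formula mass = 222.540 g/mol.
0.81 Mg → 0.8100 mol MgO per formula unit; M(MgO) = 40.304, so MgO mass = 32.646 g.
32.646/222.540 × 100 = 14.67 wt%.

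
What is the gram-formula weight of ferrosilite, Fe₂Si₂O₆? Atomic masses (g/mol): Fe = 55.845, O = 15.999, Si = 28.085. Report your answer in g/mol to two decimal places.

263.85 g/mol

The formula mass is the sum 2*55.845 + 2*28.085 + 6*15.999.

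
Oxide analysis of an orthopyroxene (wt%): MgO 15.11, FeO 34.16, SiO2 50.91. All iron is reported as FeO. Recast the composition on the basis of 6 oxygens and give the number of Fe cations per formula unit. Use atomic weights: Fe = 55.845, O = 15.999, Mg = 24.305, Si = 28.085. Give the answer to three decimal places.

15.11 wt% MgO ÷ 40.304 g/mol = 0.37490 mol, giving 0.37490 Mg and 0.37490 O.
34.16 wt% FeO ÷ 71.844 g/mol = 0.47547 mol, giving 0.47547 Fe and 0.47547 O.
50.91 wt% SiO2 ÷ 60.083 g/mol = 0.84733 mol, giving 0.84733 Si and 1.69466 O.
Oxygen sums to 2.54503; scaling by 6/2.54503 = 2.35754 puts the formula on 6 O.
Fe: 0.47547 × 2.35754 = 1.121 atoms per formula unit.

1.121 Fe apfu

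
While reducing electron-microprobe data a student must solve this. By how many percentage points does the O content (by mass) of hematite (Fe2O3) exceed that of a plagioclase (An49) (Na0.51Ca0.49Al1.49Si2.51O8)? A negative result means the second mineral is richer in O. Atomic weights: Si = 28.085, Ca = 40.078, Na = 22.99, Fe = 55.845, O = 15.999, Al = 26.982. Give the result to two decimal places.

First mineral: 47.997 g O in 159.687 g formula = 30.06 wt% O.
Second mineral: 127.992 g O in 270.052 g formula = 47.40 wt% O.
30.06% − 47.40% gives a difference of -17.34 percentage points.

-17.34 percentage points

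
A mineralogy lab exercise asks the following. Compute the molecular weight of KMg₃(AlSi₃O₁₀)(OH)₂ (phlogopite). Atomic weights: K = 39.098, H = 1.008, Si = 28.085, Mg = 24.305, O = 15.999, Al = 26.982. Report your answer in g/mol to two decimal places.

The formula mass is the sum 1×39.098 + 3×24.305 + 1×26.982 + 3×28.085 + 12×15.999 + 2×1.008.

417.25 g/mol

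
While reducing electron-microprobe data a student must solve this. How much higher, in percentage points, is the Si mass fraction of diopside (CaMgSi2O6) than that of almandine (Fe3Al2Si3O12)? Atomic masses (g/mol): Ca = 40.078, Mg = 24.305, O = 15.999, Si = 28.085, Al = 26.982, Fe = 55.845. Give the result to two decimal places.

9.01 percentage points

M(CaMgSi2O6) = 216.547 g/mol, so wt% Si = 56.170/216.547 × 100 = 25.94%.
M(Fe3Al2Si3O12) = 497.742 g/mol, so wt% Si = 84.255/497.742 × 100 = 16.93%.
25.94 − 16.93 = 9.01 pp.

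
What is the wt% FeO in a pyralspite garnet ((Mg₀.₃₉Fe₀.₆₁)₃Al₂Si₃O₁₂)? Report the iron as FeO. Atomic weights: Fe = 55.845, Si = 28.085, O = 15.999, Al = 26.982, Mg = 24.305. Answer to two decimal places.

Molar mass of (Mg₀.₃₉Fe₀.₆₁)₃Al₂Si₃O₁₂ = 1.17×24.305 + 1.83×55.845 + 2×26.982 + 3×28.085 + 12×15.999 = 460.840 g/mol.
Each formula unit contains 1.83 Fe, equivalent to 1.83/1 = 1.8300 mol FeO.
M(FeO) = 1×55.845 + 1×15.999 = 71.844 g/mol.
Mass of FeO per formula unit = 1.8300 × 71.844 = 131.475 g.
FeO wt% = 131.475 / 460.840 × 100 = 28.53%.

28.53 wt%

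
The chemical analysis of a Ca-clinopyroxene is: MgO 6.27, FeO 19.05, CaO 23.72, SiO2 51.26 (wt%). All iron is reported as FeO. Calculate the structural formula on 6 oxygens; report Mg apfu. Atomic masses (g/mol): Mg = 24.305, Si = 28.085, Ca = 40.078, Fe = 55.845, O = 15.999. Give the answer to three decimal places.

0.366 Mg apfu

MgO (M=40.304): mol = 0.15557; Mg = 0.15557, O = 0.15557.
FeO (M=71.844): mol = 0.26516; Fe = 0.26516, O = 0.26516.
CaO (M=56.077): mol = 0.42299; Ca = 0.42299, O = 0.42299.
SiO2 (M=60.083): mol = 0.85315; Si = 0.85315, O = 1.70630.
ΣO = 2.55002; factor = 6/ΣO = 2.35292.
Mg apfu = 0.15557 × 2.35292 = 0.366.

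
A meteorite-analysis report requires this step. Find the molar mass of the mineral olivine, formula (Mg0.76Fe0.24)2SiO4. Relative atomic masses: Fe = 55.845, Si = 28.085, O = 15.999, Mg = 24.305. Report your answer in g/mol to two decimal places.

M = 1.52×24.305 + 0.48×55.845 + 1×28.085 + 4×15.999

155.83 g/mol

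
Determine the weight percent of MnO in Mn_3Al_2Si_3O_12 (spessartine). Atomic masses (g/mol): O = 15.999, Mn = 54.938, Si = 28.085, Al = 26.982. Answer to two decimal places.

M(Mn_3Al_2Si_3O_12) = 495.021 g/mol; M(MnO) = 70.937 g/mol.
Moles MnO per formula unit = 3 Mn ÷ 1 = 3.0000.
MnO fraction = (3.0000 × 70.937) / 495.021 = 212.811/495.021 = 0.4299.

42.99 wt%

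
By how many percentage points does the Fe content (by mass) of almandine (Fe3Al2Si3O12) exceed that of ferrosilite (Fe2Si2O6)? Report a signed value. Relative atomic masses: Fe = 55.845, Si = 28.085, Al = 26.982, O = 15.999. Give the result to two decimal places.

First mineral: 167.535 g Fe in 497.742 g formula = 33.66 wt% Fe.
Second mineral: 111.690 g Fe in 263.854 g formula = 42.33 wt% Fe.
33.66% − 42.33% gives a difference of -8.67 percentage points.

-8.67 percentage points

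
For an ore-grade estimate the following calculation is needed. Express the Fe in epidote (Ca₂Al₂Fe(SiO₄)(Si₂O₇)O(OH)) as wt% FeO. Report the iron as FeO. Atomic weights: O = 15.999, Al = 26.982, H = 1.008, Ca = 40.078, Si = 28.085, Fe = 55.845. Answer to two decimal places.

14.87 wt%

Formula mass = 483.215 g/mol.
1 Fe → 1.0000 mol FeO per formula unit; M(FeO) = 71.844, so FeO mass = 71.844 g.
71.844/483.215 × 100 = 14.87 wt%.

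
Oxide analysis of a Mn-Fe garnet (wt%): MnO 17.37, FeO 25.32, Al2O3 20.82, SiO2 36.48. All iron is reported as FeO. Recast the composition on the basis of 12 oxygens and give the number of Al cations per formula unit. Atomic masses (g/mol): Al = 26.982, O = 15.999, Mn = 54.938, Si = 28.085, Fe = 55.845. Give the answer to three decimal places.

2.022 Al apfu

17.37 wt% MnO ÷ 70.937 g/mol = 0.24487 mol, giving 0.24487 Mn and 0.24487 O.
25.32 wt% FeO ÷ 71.844 g/mol = 0.35243 mol, giving 0.35243 Fe and 0.35243 O.
20.82 wt% Al2O3 ÷ 101.961 g/mol = 0.20420 mol, giving 0.40840 Al and 0.61260 O.
36.48 wt% SiO2 ÷ 60.083 g/mol = 0.60716 mol, giving 0.60716 Si and 1.21432 O.
Oxygen sums to 2.42422; scaling by 12/2.42422 = 4.95005 puts the formula on 12 O.
Al: 0.40840 × 4.95005 = 2.022 atoms per formula unit.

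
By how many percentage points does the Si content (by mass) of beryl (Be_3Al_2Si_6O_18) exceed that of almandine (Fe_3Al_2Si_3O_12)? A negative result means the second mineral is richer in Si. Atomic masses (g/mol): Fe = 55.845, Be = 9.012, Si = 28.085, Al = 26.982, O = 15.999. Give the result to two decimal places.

M(Be_3Al_2Si_6O_18) = 537.492 g/mol, so wt% Si = 168.510/537.492 × 100 = 31.35%.
M(Fe_3Al_2Si_3O_12) = 497.742 g/mol, so wt% Si = 84.255/497.742 × 100 = 16.93%.
31.35 − 16.93 = 14.42 pp.

14.42 percentage points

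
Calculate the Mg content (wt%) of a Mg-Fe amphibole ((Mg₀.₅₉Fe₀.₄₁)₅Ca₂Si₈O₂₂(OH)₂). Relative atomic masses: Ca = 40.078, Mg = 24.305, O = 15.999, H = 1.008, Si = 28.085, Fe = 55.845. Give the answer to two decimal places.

Formula mass = 2.95×24.305 + 2.05×55.845 + 2×40.078 + 8×28.085 + 24×15.999 + 2×1.008 = 877.010 g/mol, of which 71.700 g is Mg.
So Mg makes up 71.700/877.010 = 0.0818 of the mass, i.e. 8.18%.

8.18 wt%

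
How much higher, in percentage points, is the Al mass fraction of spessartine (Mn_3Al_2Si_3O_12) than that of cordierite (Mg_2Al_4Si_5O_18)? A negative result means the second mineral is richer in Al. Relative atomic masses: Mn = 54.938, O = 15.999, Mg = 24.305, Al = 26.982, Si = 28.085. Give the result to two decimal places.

-7.55 percentage points

Al in Mn_3Al_2Si_3O_12: molar mass 495.021 g/mol; 2×26.982 = 53.964 g → 10.90 wt%.
Al in Mg_2Al_4Si_5O_18: molar mass 584.945 g/mol; 4×26.982 = 107.928 g → 18.45 wt%.
Difference = 10.90 − 18.45 = -7.55 percentage points.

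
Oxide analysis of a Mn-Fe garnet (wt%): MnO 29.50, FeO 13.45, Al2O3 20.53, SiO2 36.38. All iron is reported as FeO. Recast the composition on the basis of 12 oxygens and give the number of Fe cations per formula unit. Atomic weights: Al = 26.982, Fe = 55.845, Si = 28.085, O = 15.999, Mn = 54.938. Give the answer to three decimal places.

MnO: 29.50/70.937 = 0.41586 mol → 0.41586 mol Mn, 0.41586 mol O.
FeO: 13.45/71.844 = 0.18721 mol → 0.18721 mol Fe, 0.18721 mol O.
Al2O3: 20.53/101.961 = 0.20135 mol → 0.40270 mol Al, 0.60405 mol O.
SiO2: 36.38/60.083 = 0.60550 mol → 0.60550 mol Si, 1.21100 mol O.
Total oxygen = 2.41812 mol. Normalization factor = 12/2.41812 = 4.96253.
Fe per 12 O = 0.18721 × 4.96253 = 0.929.

0.929 Fe apfu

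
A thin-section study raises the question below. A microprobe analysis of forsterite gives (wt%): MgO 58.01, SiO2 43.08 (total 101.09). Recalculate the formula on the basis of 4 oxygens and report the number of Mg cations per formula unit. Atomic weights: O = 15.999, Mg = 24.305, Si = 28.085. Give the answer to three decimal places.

2.004 Mg apfu

MgO: 58.01/40.304 = 1.43931 mol → 1.43931 mol Mg, 1.43931 mol O.
SiO2: 43.08/60.083 = 0.71701 mol → 0.71701 mol Si, 1.43402 mol O.
Total oxygen = 2.87333 mol. Normalization factor = 4/2.87333 = 1.39211.
Mg per 4 O = 1.43931 × 1.39211 = 2.004.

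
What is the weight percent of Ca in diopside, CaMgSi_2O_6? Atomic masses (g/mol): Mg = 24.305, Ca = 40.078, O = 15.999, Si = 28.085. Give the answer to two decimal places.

18.51 weight percent

Molar mass of CaMgSi_2O_6: 1*40.078 + 1*24.305 + 2*28.085 + 6*15.999 = 216.547 g/mol.
Mass of Ca per formula unit: 1 × 40.078 = 40.078 g.
Weight fraction Ca = 40.078 / 216.547 = 0.1851.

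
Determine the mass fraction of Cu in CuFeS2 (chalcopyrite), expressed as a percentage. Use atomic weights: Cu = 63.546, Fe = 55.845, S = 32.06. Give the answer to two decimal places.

M(CuFeS2) = 183.511 g/mol.
Cu contributes 1 × 63.546 = 63.546 g per mole.
63.546/183.511 = 0.3463 → 34.63%.

34.63 mass %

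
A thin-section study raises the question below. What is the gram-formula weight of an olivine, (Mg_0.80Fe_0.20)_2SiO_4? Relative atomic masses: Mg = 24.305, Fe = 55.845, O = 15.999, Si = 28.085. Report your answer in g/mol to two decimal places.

153.31 g/mol

Mg: 1.60 × 24.305 = 38.8880
Fe: 0.40 × 55.845 = 22.3380
Si: 1 × 28.085 = 28.0850
O: 4 × 15.999 = 63.9960
Summing the contributions gives the formula mass.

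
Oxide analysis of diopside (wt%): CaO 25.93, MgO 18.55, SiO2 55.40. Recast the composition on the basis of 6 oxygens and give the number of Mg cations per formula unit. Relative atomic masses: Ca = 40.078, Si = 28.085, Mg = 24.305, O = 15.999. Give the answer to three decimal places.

25.93 wt% CaO ÷ 56.077 g/mol = 0.46240 mol, giving 0.46240 Ca and 0.46240 O.
18.55 wt% MgO ÷ 40.304 g/mol = 0.46025 mol, giving 0.46025 Mg and 0.46025 O.
55.40 wt% SiO2 ÷ 60.083 g/mol = 0.92206 mol, giving 0.92206 Si and 1.84412 O.
Oxygen sums to 2.76677; scaling by 6/2.76677 = 2.16859 puts the formula on 6 O.
Mg: 0.46025 × 2.16859 = 0.998 atoms per formula unit.

0.998 Mg apfu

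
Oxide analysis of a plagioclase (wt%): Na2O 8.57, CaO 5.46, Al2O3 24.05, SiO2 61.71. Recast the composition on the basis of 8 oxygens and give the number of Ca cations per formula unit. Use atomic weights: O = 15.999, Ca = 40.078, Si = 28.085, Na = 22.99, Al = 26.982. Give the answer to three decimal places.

0.260 Ca apfu

Na2O (M=61.979): mol = 0.13827; Na = 0.27654, O = 0.13827.
CaO (M=56.077): mol = 0.09737; Ca = 0.09737, O = 0.09737.
Al2O3 (M=101.961): mol = 0.23587; Al = 0.47174, O = 0.70761.
SiO2 (M=60.083): mol = 1.02708; Si = 1.02708, O = 2.05416.
ΣO = 2.99741; factor = 8/ΣO = 2.66897.
Ca apfu = 0.09737 × 2.66897 = 0.260.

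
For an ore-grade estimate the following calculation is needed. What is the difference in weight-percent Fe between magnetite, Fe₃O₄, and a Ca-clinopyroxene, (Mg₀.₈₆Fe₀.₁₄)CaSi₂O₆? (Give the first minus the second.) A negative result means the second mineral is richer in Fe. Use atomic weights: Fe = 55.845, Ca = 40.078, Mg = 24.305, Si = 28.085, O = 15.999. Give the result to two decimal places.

First mineral: 167.535 g Fe in 231.531 g formula = 72.36 wt% Fe.
Second mineral: 7.818 g Fe in 220.963 g formula = 3.54 wt% Fe.
72.36% − 3.54% gives a difference of 68.82 percentage points.

68.82 percentage points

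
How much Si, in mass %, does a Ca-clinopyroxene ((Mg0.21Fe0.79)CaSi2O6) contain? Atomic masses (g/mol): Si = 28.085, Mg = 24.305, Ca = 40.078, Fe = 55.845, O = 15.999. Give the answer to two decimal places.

23.26 mass %

Formula mass = 0.21·24.305 + 0.79·55.845 + 1·40.078 + 2·28.085 + 6·15.999 = 241.464 g/mol, of which 56.170 g is Si.
So Si makes up 56.170/241.464 = 0.2326 of the mass, i.e. 23.26%.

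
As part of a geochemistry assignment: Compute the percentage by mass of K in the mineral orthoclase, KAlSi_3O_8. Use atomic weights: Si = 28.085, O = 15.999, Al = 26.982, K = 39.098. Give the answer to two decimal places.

14.05 mass %

M(KAlSi_3O_8) = 278.327 g/mol.
K contributes 1 × 39.098 = 39.098 g per mole.
39.098/278.327 = 0.1405 → 14.05%.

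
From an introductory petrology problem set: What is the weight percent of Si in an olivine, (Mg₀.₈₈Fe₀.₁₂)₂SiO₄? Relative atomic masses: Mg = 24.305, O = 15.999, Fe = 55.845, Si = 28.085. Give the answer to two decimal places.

18.94 wt%

M((Mg₀.₈₈Fe₀.₁₂)₂SiO₄) = 148.261 g/mol.
Si contributes 1 × 28.085 = 28.085 g per mole.
28.085/148.261 = 0.1894 → 18.94%.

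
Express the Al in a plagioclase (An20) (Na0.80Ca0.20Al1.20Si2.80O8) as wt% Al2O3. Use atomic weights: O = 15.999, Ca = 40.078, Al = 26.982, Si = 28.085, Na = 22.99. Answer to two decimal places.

23.05 wt%

Formula mass = 265.416 g/mol.
1.20 Al → 0.6000 mol Al2O3 per formula unit; M(Al2O3) = 101.961, so Al2O3 mass = 61.177 g.
61.177/265.416 × 100 = 23.05 wt%.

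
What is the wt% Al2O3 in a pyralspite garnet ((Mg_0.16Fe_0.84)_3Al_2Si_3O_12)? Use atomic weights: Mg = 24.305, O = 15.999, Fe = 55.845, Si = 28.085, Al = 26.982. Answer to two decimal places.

21.13 wt%

Molar mass of (Mg_0.16Fe_0.84)_3Al_2Si_3O_12 = 0.48*24.305 + 2.52*55.845 + 2*26.982 + 3*28.085 + 12*15.999 = 482.603 g/mol.
Each formula unit contains 2 Al, equivalent to 2/2 = 1.0000 mol Al2O3.
M(Al2O3) = 2×26.982 + 3×15.999 = 101.961 g/mol.
Mass of Al2O3 per formula unit = 1.0000 × 101.961 = 101.961 g.
Al2O3 wt% = 101.961 / 482.603 × 100 = 21.13%.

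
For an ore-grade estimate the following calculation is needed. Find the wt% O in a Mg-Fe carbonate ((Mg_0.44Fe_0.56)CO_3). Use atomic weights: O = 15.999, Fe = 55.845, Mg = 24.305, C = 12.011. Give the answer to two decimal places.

47.07 mass %

Molar mass of (Mg_0.44Fe_0.56)CO_3: 0.44*24.305 + 0.56*55.845 + 1*12.011 + 3*15.999 = 101.975 g/mol.
Mass of O per formula unit: 3 × 15.999 = 47.997 g.
Weight fraction O = 47.997 / 101.975 = 0.4707.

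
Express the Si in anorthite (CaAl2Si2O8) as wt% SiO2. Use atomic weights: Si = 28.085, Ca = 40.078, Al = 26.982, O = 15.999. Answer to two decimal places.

M(CaAl2Si2O8) = 278.204 g/mol; M(SiO2) = 60.083 g/mol.
Moles SiO2 per formula unit = 2 Si ÷ 1 = 2.0000.
SiO2 fraction = (2.0000 × 60.083) / 278.204 = 120.166/278.204 = 0.4319.

43.19 wt%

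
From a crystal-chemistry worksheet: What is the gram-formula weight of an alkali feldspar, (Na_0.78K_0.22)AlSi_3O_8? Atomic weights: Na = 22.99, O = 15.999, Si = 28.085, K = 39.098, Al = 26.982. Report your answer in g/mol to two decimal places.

265.76 g/mol

The formula mass is the sum 0.78·22.99 + 0.22·39.098 + 1·26.982 + 3·28.085 + 8·15.999.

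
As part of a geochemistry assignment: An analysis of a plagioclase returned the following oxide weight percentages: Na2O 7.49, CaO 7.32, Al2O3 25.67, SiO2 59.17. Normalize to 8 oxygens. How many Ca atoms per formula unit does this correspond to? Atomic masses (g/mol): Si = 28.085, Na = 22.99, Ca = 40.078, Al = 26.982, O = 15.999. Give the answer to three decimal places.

0.351 Ca apfu

Na2O (M=61.979): mol = 0.12085; Na = 0.24170, O = 0.12085.
CaO (M=56.077): mol = 0.13053; Ca = 0.13053, O = 0.13053.
Al2O3 (M=101.961): mol = 0.25176; Al = 0.50352, O = 0.75528.
SiO2 (M=60.083): mol = 0.98480; Si = 0.98480, O = 1.96960.
ΣO = 2.97626; factor = 8/ΣO = 2.68794.
Ca apfu = 0.13053 × 2.68794 = 0.351.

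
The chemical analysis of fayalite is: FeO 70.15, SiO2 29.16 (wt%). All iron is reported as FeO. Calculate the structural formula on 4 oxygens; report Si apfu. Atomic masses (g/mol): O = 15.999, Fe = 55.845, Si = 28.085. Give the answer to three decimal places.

FeO: 70.15/71.844 = 0.97642 mol → 0.97642 mol Fe, 0.97642 mol O.
SiO2: 29.16/60.083 = 0.48533 mol → 0.48533 mol Si, 0.97066 mol O.
Total oxygen = 1.94708 mol. Normalization factor = 4/1.94708 = 2.05436.
Si per 4 O = 0.48533 × 2.05436 = 0.997.

0.997 Si apfu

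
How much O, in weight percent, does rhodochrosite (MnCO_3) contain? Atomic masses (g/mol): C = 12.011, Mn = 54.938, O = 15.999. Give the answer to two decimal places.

Formula mass = 1*54.938 + 1*12.011 + 3*15.999 = 114.946 g/mol, of which 47.997 g is O.
So O makes up 47.997/114.946 = 0.4176 of the mass, i.e. 41.76%.

41.76 weight percent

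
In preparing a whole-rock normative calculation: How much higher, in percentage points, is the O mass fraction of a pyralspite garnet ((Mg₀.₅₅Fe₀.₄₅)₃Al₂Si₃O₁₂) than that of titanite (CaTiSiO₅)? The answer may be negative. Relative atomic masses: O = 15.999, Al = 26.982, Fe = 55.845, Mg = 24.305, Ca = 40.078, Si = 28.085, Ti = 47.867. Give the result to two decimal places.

2.27 percentage points

First mineral: 191.988 g O in 445.701 g formula = 43.08 wt% O.
Second mineral: 79.995 g O in 196.025 g formula = 40.81 wt% O.
43.08% − 40.81% gives a difference of 2.27 percentage points.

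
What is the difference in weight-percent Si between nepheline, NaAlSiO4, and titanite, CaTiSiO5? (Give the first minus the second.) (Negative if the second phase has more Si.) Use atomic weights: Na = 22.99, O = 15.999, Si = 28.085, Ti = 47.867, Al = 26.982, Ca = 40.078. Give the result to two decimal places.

5.44 percentage points

First mineral: 28.085 g Si in 142.053 g formula = 19.77 wt% Si.
Second mineral: 28.085 g Si in 196.025 g formula = 14.33 wt% Si.
19.77% − 14.33% gives a difference of 5.44 percentage points.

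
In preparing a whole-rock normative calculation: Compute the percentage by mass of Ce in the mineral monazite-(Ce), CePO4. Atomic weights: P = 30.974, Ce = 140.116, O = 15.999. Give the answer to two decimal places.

Molar mass of CePO4: 1*140.116 + 1*30.974 + 4*15.999 = 235.086 g/mol.
Mass of Ce per formula unit: 1 × 140.116 = 140.116 g.
Weight fraction Ce = 140.116 / 235.086 = 0.5960.

59.60 mass %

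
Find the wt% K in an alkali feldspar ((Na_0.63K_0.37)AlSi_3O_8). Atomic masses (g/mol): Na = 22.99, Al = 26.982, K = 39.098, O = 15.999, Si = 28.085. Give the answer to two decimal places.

5.39 wt%

M((Na_0.63K_0.37)AlSi_3O_8) = 268.179 g/mol.
K contributes 0.37 × 39.098 = 14.466 g per mole.
14.466/268.179 = 0.0539 → 5.39%.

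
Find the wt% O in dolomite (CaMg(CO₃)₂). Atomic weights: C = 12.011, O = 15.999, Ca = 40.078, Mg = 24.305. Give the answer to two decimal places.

Molar mass of CaMg(CO₃)₂: 1×40.078 + 1×24.305 + 2×12.011 + 6×15.999 = 184.399 g/mol.
Mass of O per formula unit: 6 × 15.999 = 95.994 g.
Weight fraction O = 95.994 / 184.399 = 0.5206.

52.06 mass %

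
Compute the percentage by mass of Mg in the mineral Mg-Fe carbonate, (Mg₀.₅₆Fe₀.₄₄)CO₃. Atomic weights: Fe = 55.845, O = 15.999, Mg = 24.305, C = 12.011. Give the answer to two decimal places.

13.86 wt%

M((Mg₀.₅₆Fe₀.₄₄)CO₃) = 98.191 g/mol.
Mg contributes 0.56 × 24.305 = 13.611 g per mole.
13.611/98.191 = 0.1386 → 13.86%.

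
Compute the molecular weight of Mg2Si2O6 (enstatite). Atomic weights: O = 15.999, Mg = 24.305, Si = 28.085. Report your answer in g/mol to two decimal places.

Mg: 2 × 24.305 = 48.6100
Si: 2 × 28.085 = 56.1700
O: 6 × 15.999 = 95.9940
Summing the contributions gives the formula mass.

200.77 g/mol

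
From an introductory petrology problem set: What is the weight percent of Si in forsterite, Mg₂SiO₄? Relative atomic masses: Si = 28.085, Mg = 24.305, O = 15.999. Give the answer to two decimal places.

Formula mass = 2·24.305 + 1·28.085 + 4·15.999 = 140.691 g/mol, of which 28.085 g is Si.
So Si makes up 28.085/140.691 = 0.1996 of the mass, i.e. 19.96%.

19.96 weight percent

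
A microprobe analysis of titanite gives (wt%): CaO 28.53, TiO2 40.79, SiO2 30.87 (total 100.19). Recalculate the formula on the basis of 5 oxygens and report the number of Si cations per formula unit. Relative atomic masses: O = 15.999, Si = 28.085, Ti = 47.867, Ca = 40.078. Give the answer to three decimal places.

CaO (M=56.077): mol = 0.50876; Ca = 0.50876, O = 0.50876.
TiO2 (M=79.865): mol = 0.51074; Ti = 0.51074, O = 1.02148.
SiO2 (M=60.083): mol = 0.51379; Si = 0.51379, O = 1.02758.
ΣO = 2.55782; factor = 5/ΣO = 1.95479.
Si apfu = 0.51379 × 1.95479 = 1.004.

1.004 Si apfu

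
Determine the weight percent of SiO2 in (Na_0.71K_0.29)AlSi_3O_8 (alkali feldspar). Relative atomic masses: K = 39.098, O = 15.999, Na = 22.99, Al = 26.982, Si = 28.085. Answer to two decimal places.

67.54 wt%

Molar mass of (Na_0.71K_0.29)AlSi_3O_8 = 0.71·22.99 + 0.29·39.098 + 1·26.982 + 3·28.085 + 8·15.999 = 266.890 g/mol.
Each formula unit contains 3 Si, equivalent to 3/1 = 3.0000 mol SiO2.
M(SiO2) = 1×28.085 + 2×15.999 = 60.083 g/mol.
Mass of SiO2 per formula unit = 3.0000 × 60.083 = 180.249 g.
SiO2 wt% = 180.249 / 266.890 × 100 = 67.54%.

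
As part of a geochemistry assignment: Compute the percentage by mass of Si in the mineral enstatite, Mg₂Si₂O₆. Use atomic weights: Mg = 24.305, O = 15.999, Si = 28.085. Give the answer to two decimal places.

Formula mass = 2·24.305 + 2·28.085 + 6·15.999 = 200.774 g/mol, of which 56.170 g is Si.
So Si makes up 56.170/200.774 = 0.2798 of the mass, i.e. 27.98%.

27.98 wt%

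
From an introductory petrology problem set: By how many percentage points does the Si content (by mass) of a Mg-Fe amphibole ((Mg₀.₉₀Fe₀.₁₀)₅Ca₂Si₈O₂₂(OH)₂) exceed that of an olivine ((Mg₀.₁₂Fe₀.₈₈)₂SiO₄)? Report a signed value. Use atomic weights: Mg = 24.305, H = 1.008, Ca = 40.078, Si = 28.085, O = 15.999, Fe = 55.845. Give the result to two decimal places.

12.82 percentage points

M((Mg₀.₉₀Fe₀.₁₀)₅Ca₂Si₈O₂₂(OH)₂) = 828.123 g/mol, so wt% Si = 224.680/828.123 × 100 = 27.13%.
M((Mg₀.₁₂Fe₀.₈₈)₂SiO₄) = 196.201 g/mol, so wt% Si = 28.085/196.201 × 100 = 14.31%.
27.13 − 14.31 = 12.82 pp.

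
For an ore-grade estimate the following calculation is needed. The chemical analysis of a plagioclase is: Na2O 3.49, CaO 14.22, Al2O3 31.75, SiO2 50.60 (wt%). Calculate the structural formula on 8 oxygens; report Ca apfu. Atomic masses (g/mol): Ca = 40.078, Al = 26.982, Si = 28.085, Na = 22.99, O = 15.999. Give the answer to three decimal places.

Na2O: 3.49/61.979 = 0.05631 mol → 0.11262 mol Na, 0.05631 mol O.
CaO: 14.22/56.077 = 0.25358 mol → 0.25358 mol Ca, 0.25358 mol O.
Al2O3: 31.75/101.961 = 0.31139 mol → 0.62278 mol Al, 0.93417 mol O.
SiO2: 50.60/60.083 = 0.84217 mol → 0.84217 mol Si, 1.68434 mol O.
Total oxygen = 2.92840 mol. Normalization factor = 8/2.92840 = 2.73187.
Ca per 8 O = 0.25358 × 2.73187 = 0.693.

0.693 Ca apfu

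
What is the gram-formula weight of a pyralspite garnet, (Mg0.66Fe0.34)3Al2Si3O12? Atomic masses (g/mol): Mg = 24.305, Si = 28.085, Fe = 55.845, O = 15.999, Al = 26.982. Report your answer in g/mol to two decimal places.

435.29 g/mol

The formula mass is the sum 1.98·24.305 + 1.02·55.845 + 2·26.982 + 3·28.085 + 12·15.999.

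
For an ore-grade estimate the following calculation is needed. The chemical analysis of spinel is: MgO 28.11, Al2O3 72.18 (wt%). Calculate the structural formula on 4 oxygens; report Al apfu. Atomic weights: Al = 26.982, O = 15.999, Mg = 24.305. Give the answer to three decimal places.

28.11 wt% MgO ÷ 40.304 g/mol = 0.69745 mol, giving 0.69745 Mg and 0.69745 O.
72.18 wt% Al2O3 ÷ 101.961 g/mol = 0.70792 mol, giving 1.41584 Al and 2.12376 O.
Oxygen sums to 2.82121; scaling by 4/2.82121 = 1.41783 puts the formula on 4 O.
Al: 1.41584 × 1.41783 = 2.007 atoms per formula unit.

2.007 Al apfu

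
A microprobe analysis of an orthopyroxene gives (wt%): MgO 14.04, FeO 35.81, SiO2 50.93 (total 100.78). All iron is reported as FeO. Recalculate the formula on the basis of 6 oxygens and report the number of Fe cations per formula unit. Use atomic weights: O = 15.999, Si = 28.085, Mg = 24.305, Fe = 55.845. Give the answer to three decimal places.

1.176 Fe apfu

MgO: 14.04/40.304 = 0.34835 mol → 0.34835 mol Mg, 0.34835 mol O.
FeO: 35.81/71.844 = 0.49844 mol → 0.49844 mol Fe, 0.49844 mol O.
SiO2: 50.93/60.083 = 0.84766 mol → 0.84766 mol Si, 1.69532 mol O.
Total oxygen = 2.54211 mol. Normalization factor = 6/2.54211 = 2.36024.
Fe per 6 O = 0.49844 × 2.36024 = 1.176.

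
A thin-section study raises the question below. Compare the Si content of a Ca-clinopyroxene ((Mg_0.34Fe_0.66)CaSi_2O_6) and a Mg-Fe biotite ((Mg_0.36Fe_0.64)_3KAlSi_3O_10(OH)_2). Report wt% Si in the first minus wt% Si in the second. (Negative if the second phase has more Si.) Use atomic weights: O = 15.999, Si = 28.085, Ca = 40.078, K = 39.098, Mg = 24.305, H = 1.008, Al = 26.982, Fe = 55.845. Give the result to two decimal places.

First mineral: 56.170 g Si in 237.363 g formula = 23.66 wt% Si.
Second mineral: 84.255 g Si in 477.811 g formula = 17.63 wt% Si.
23.66% − 17.63% gives a difference of 6.03 percentage points.

6.03 percentage points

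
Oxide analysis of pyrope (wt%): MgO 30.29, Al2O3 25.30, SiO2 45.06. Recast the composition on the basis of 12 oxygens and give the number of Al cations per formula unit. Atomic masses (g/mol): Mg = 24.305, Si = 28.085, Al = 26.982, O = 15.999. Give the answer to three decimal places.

1.988 Al apfu

30.29 wt% MgO ÷ 40.304 g/mol = 0.75154 mol, giving 0.75154 Mg and 0.75154 O.
25.30 wt% Al2O3 ÷ 101.961 g/mol = 0.24813 mol, giving 0.49626 Al and 0.74439 O.
45.06 wt% SiO2 ÷ 60.083 g/mol = 0.74996 mol, giving 0.74996 Si and 1.49992 O.
Oxygen sums to 2.99585; scaling by 12/2.99585 = 4.00554 puts the formula on 12 O.
Al: 0.49626 × 4.00554 = 1.988 atoms per formula unit.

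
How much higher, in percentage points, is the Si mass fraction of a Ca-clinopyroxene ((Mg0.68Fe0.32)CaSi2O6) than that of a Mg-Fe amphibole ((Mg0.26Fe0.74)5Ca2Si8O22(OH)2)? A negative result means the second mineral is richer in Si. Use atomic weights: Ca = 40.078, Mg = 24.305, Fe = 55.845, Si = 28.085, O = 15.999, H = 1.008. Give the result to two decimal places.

Si in (Mg0.68Fe0.32)CaSi2O6: molar mass 226.640 g/mol; 2×28.085 = 56.170 g → 24.78 wt%.
Si in (Mg0.26Fe0.74)5Ca2Si8O22(OH)2: molar mass 929.051 g/mol; 8×28.085 = 224.680 g → 24.18 wt%.
Difference = 24.78 − 24.18 = 0.60 percentage points.

0.60 percentage points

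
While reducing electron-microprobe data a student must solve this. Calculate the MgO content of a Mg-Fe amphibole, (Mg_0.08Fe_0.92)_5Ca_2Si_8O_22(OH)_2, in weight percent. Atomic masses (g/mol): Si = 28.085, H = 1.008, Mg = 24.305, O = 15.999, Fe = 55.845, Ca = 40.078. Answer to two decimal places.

1.68 wt%

Molar mass of (Mg_0.08Fe_0.92)_5Ca_2Si_8O_22(OH)_2 = 0.40·24.305 + 4.60·55.845 + 2·40.078 + 8·28.085 + 24·15.999 + 2·1.008 = 957.437 g/mol.
Each formula unit contains 0.40 Mg, equivalent to 0.40/1 = 0.4000 mol MgO.
M(MgO) = 1×24.305 + 1×15.999 = 40.304 g/mol.
Mass of MgO per formula unit = 0.4000 × 40.304 = 16.122 g.
MgO wt% = 16.122 / 957.437 × 100 = 1.68%.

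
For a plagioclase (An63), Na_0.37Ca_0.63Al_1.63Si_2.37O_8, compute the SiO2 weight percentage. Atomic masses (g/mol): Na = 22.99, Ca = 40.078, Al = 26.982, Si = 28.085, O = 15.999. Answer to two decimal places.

Molar mass of Na_0.37Ca_0.63Al_1.63Si_2.37O_8 = 0.37×22.99 + 0.63×40.078 + 1.63×26.982 + 2.37×28.085 + 8×15.999 = 272.290 g/mol.
Each formula unit contains 2.37 Si, equivalent to 2.37/1 = 2.3700 mol SiO2.
M(SiO2) = 1×28.085 + 2×15.999 = 60.083 g/mol.
Mass of SiO2 per formula unit = 2.3700 × 60.083 = 142.397 g.
SiO2 wt% = 142.397 / 272.290 × 100 = 52.30%.

52.30 wt%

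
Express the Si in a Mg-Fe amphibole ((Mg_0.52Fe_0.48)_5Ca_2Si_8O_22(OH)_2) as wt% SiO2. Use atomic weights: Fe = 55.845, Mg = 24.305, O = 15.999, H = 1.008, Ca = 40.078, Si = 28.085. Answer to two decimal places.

Formula mass = 888.049 g/mol.
8 Si → 8.0000 mol SiO2 per formula unit; M(SiO2) = 60.083, so SiO2 mass = 480.664 g.
480.664/888.049 × 100 = 54.13 wt%.

54.13 wt%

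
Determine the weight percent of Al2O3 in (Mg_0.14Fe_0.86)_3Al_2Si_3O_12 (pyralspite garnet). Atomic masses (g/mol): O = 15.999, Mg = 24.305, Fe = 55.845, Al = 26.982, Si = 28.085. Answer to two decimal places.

Formula mass = 484.495 g/mol.
2 Al → 1.0000 mol Al2O3 per formula unit; M(Al2O3) = 101.961, so Al2O3 mass = 101.961 g.
101.961/484.495 × 100 = 21.04 wt%.

21.04 wt%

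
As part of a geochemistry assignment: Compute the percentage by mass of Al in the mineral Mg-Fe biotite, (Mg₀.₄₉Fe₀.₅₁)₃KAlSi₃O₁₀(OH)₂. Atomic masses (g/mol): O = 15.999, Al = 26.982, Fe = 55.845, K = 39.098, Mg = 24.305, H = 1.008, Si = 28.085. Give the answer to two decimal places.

5.80 weight percent

Formula mass = 1.47*24.305 + 1.53*55.845 + 1*39.098 + 1*26.982 + 3*28.085 + 12*15.999 + 2*1.008 = 465.510 g/mol, of which 26.982 g is Al.
So Al makes up 26.982/465.510 = 0.0580 of the mass, i.e. 5.80%.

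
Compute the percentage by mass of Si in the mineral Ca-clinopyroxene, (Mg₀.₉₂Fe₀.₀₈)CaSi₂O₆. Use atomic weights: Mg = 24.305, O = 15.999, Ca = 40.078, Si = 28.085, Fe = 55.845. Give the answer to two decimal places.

Molar mass of (Mg₀.₉₂Fe₀.₀₈)CaSi₂O₆: 0.92×24.305 + 0.08×55.845 + 1×40.078 + 2×28.085 + 6×15.999 = 219.070 g/mol.
Mass of Si per formula unit: 2 × 28.085 = 56.170 g.
Weight fraction Si = 56.170 / 219.070 = 0.2564.

25.64 weight percent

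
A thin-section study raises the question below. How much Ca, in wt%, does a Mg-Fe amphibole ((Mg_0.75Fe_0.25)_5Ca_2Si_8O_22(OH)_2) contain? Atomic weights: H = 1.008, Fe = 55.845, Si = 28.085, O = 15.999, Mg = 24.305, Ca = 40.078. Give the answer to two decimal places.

9.41 wt%

Molar mass of (Mg_0.75Fe_0.25)_5Ca_2Si_8O_22(OH)_2: 3.75*24.305 + 1.25*55.845 + 2*40.078 + 8*28.085 + 24*15.999 + 2*1.008 = 851.778 g/mol.
Mass of Ca per formula unit: 2 × 40.078 = 80.156 g.
Weight fraction Ca = 80.156 / 851.778 = 0.0941.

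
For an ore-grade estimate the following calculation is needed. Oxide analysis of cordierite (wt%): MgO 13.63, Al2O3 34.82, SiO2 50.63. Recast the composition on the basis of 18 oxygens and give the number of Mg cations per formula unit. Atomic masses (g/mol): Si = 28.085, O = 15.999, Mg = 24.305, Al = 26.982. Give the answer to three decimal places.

13.63 wt% MgO ÷ 40.304 g/mol = 0.33818 mol, giving 0.33818 Mg and 0.33818 O.
34.82 wt% Al2O3 ÷ 101.961 g/mol = 0.34150 mol, giving 0.68300 Al and 1.02450 O.
50.63 wt% SiO2 ÷ 60.083 g/mol = 0.84267 mol, giving 0.84267 Si and 1.68534 O.
Oxygen sums to 3.04802; scaling by 18/3.04802 = 5.90547 puts the formula on 18 O.
Mg: 0.33818 × 5.90547 = 1.997 atoms per formula unit.

1.997 Mg apfu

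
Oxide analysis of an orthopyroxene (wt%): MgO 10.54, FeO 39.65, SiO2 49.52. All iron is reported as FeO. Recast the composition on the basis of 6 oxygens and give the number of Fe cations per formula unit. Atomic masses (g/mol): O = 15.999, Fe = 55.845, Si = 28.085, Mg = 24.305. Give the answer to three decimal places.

1.345 Fe apfu

MgO (M=40.304): mol = 0.26151; Mg = 0.26151, O = 0.26151.
FeO (M=71.844): mol = 0.55189; Fe = 0.55189, O = 0.55189.
SiO2 (M=60.083): mol = 0.82419; Si = 0.82419, O = 1.64838.
ΣO = 2.46178; factor = 6/ΣO = 2.43726.
Fe apfu = 0.55189 × 2.43726 = 1.345.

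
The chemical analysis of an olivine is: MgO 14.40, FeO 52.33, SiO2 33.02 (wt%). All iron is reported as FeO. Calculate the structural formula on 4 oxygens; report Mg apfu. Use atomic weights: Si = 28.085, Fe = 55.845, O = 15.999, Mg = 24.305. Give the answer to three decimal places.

0.654 Mg apfu

MgO: 14.40/40.304 = 0.35728 mol → 0.35728 mol Mg, 0.35728 mol O.
FeO: 52.33/71.844 = 0.72838 mol → 0.72838 mol Fe, 0.72838 mol O.
SiO2: 33.02/60.083 = 0.54957 mol → 0.54957 mol Si, 1.09914 mol O.
Total oxygen = 2.18480 mol. Normalization factor = 4/2.18480 = 1.83083.
Mg per 4 O = 0.35728 × 1.83083 = 0.654.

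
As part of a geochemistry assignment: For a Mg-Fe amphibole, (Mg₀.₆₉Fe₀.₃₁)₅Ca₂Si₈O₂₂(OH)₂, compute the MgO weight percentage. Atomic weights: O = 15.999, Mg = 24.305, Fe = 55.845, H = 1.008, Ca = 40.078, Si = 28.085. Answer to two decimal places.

16.15 wt%

M((Mg₀.₆₉Fe₀.₃₁)₅Ca₂Si₈O₂₂(OH)₂) = 861.240 g/mol; M(MgO) = 40.304 g/mol.
Moles MgO per formula unit = 3.45 Mg ÷ 1 = 3.4500.
MgO fraction = (3.4500 × 40.304) / 861.240 = 139.049/861.240 = 0.1615.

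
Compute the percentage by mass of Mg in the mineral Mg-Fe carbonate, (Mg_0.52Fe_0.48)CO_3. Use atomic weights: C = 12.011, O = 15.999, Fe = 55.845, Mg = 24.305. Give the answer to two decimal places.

Formula mass = 0.52×24.305 + 0.48×55.845 + 1×12.011 + 3×15.999 = 99.452 g/mol, of which 12.639 g is Mg.
So Mg makes up 12.639/99.452 = 0.1271 of the mass, i.e. 12.71%.

12.71 weight percent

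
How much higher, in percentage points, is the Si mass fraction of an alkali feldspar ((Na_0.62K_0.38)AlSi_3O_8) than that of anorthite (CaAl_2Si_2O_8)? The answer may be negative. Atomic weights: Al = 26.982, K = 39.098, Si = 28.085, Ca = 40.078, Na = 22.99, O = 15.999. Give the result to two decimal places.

11.21 percentage points

M((Na_0.62K_0.38)AlSi_3O_8) = 268.340 g/mol, so wt% Si = 84.255/268.340 × 100 = 31.40%.
M(CaAl_2Si_2O_8) = 278.204 g/mol, so wt% Si = 56.170/278.204 × 100 = 20.19%.
31.40 − 20.19 = 11.21 pp.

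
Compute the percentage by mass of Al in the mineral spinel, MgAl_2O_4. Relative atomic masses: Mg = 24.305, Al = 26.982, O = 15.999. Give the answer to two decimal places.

37.93 weight percent

Formula mass = 1*24.305 + 2*26.982 + 4*15.999 = 142.265 g/mol, of which 53.964 g is Al.
So Al makes up 53.964/142.265 = 0.3793 of the mass, i.e. 37.93%.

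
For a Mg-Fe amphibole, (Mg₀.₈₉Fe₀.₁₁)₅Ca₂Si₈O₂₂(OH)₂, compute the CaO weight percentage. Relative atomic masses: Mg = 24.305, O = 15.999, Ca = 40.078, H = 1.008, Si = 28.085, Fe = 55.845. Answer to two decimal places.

13.52 wt%

Formula mass = 829.700 g/mol.
2 Ca → 2.0000 mol CaO per formula unit; M(CaO) = 56.077, so CaO mass = 112.154 g.
112.154/829.700 × 100 = 13.52 wt%.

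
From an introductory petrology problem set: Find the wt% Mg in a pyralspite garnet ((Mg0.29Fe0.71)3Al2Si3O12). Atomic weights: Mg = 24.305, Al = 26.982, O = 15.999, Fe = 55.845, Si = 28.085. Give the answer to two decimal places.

4.50 wt%

Formula mass = 0.87×24.305 + 2.13×55.845 + 2×26.982 + 3×28.085 + 12×15.999 = 470.302 g/mol, of which 21.145 g is Mg.
So Mg makes up 21.145/470.302 = 0.0450 of the mass, i.e. 4.50%.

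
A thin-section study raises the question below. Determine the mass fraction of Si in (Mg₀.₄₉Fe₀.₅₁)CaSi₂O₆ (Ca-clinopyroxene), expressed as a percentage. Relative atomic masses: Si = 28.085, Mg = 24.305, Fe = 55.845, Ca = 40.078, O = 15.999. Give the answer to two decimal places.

24.15 mass %

M((Mg₀.₄₉Fe₀.₅₁)CaSi₂O₆) = 232.632 g/mol.
Si contributes 2 × 28.085 = 56.170 g per mole.
56.170/232.632 = 0.2415 → 24.15%.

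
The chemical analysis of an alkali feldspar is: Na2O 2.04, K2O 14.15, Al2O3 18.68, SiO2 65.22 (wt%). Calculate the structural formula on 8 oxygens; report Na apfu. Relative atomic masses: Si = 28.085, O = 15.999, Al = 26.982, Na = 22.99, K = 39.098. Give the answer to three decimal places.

Na2O (M=61.979): mol = 0.03291; Na = 0.06582, O = 0.03291.
K2O (M=94.195): mol = 0.15022; K = 0.30044, O = 0.15022.
Al2O3 (M=101.961): mol = 0.18321; Al = 0.36642, O = 0.54963.
SiO2 (M=60.083): mol = 1.08550; Si = 1.08550, O = 2.17100.
ΣO = 2.90376; factor = 8/ΣO = 2.75505.
Na apfu = 0.06582 × 2.75505 = 0.181.

0.181 Na apfu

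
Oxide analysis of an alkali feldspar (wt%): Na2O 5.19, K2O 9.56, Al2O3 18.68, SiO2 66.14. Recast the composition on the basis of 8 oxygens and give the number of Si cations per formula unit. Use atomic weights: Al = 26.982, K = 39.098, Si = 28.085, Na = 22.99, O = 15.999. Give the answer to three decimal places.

Na2O (M=61.979): mol = 0.08374; Na = 0.16748, O = 0.08374.
K2O (M=94.195): mol = 0.10149; K = 0.20298, O = 0.10149.
Al2O3 (M=101.961): mol = 0.18321; Al = 0.36642, O = 0.54963.
SiO2 (M=60.083): mol = 1.10081; Si = 1.10081, O = 2.20162.
ΣO = 2.93648; factor = 8/ΣO = 2.72435.
Si apfu = 1.10081 × 2.72435 = 2.999.

2.999 Si apfu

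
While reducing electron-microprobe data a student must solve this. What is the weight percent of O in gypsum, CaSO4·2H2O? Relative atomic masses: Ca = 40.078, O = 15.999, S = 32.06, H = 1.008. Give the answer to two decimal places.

55.76 weight percent

Formula mass = 1*40.078 + 1*32.06 + 6*15.999 + 4*1.008 = 172.164 g/mol, of which 95.994 g is O.
So O makes up 95.994/172.164 = 0.5576 of the mass, i.e. 55.76%.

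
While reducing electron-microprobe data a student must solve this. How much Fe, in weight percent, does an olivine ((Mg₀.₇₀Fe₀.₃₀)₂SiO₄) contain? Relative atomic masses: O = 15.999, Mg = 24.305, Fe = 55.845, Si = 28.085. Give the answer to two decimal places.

Molar mass of (Mg₀.₇₀Fe₀.₃₀)₂SiO₄: 1.40·24.305 + 0.60·55.845 + 1·28.085 + 4·15.999 = 159.615 g/mol.
Mass of Fe per formula unit: 0.60 × 55.845 = 33.507 g.
Weight fraction Fe = 33.507 / 159.615 = 0.2099.

20.99 weight percent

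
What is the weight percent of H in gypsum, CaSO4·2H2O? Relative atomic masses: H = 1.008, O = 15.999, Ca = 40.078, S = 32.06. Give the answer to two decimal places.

Formula mass = 1×40.078 + 1×32.06 + 6×15.999 + 4×1.008 = 172.164 g/mol, of which 4.032 g is H.
So H makes up 4.032/172.164 = 0.0234 of the mass, i.e. 2.34%.

2.34 mass %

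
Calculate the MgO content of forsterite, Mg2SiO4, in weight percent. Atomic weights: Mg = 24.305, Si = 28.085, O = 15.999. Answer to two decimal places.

57.29 wt%

M(Mg2SiO4) = 140.691 g/mol; M(MgO) = 40.304 g/mol.
Moles MgO per formula unit = 2 Mg ÷ 1 = 2.0000.
MgO fraction = (2.0000 × 40.304) / 140.691 = 80.608/140.691 = 0.5729.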